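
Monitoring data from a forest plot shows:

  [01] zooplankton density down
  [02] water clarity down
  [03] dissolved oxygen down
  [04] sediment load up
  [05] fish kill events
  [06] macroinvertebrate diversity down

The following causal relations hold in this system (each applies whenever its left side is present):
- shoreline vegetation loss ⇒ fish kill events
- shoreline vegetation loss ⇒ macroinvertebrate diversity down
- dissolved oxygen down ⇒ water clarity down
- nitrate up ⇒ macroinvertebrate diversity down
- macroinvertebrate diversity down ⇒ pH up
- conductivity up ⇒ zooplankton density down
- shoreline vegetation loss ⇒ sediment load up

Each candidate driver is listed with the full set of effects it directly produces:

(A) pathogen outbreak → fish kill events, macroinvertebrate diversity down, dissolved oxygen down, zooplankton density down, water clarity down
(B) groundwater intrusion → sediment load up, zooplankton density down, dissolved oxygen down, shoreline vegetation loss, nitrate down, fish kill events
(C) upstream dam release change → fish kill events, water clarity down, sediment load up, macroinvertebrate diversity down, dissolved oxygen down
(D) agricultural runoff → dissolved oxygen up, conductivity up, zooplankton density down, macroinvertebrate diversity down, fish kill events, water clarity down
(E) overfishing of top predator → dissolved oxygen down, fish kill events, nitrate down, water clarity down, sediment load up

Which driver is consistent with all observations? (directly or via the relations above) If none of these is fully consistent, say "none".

For each candidate, compare predicted effects to what was observed:
(A) pathogen outbreak — zooplankton density down +; water clarity down +; dissolved oxygen down +; sediment load up -; fish kill events +; macroinvertebrate diversity down +
(B) groundwater intrusion — zooplankton density down +; water clarity down + (through dissolved oxygen down → water clarity down); dissolved oxygen down +; sediment load up +; fish kill events +; macroinvertebrate diversity down + (through shoreline vegetation loss → macroinvertebrate diversity down)
(C) upstream dam release change — zooplankton density down -; water clarity down +; dissolved oxygen down +; sediment load up +; fish kill events +; macroinvertebrate diversity down +
(D) agricultural runoff — zooplankton density down +; water clarity down +; dissolved oxygen down -; sediment load up -; fish kill events +; macroinvertebrate diversity down +
(E) overfishing of top predator — does not account for zooplankton density down, macroinvertebrate diversity down
(B) alone accounts for all the evidence.

B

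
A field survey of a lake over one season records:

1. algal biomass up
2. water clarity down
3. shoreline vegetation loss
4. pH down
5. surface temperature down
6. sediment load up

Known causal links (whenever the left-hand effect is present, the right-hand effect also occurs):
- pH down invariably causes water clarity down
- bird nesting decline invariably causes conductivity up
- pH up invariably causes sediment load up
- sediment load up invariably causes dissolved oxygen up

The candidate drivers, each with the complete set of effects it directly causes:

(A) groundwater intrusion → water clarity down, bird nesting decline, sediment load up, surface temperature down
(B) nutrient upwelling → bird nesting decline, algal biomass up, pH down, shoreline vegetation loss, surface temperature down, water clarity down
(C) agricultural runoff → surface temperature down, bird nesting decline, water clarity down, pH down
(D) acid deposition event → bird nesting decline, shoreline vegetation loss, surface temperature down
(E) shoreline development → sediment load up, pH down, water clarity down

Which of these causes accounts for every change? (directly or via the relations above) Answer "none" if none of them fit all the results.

Checking each candidate against the observations:
(A) groundwater intrusion — does not account for algal biomass up, shoreline vegetation loss, pH down
(B) nutrient upwelling — does not account for sediment load up
(C) agricultural runoff — does not account for algal biomass up, shoreline vegetation loss, sediment load up
(D) acid deposition event — does not account for algal biomass up, water clarity down, pH down, sediment load up
(E) shoreline development — algal biomass up miss; water clarity down match; shoreline vegetation loss miss; pH down match; surface temperature down miss; sediment load up match
No candidate is consistent with all observations.

none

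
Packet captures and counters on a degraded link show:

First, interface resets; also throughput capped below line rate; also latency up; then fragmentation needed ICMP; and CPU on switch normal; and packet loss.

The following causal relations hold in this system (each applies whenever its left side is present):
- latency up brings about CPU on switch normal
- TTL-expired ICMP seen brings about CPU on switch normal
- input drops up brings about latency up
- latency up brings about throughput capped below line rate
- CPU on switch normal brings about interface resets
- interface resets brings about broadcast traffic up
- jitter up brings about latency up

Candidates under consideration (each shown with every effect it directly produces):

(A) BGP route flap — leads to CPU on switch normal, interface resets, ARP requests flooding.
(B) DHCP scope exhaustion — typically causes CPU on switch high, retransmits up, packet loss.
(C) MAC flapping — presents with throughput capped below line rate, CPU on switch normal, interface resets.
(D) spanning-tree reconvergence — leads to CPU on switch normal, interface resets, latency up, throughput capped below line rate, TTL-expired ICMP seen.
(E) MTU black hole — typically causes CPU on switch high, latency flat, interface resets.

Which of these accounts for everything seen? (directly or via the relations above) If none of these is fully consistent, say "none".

Checking each candidate against the observations:
(A) BGP route flap — interface resets yes; throughput capped below line rate NO; latency up NO; fragmentation needed ICMP NO; CPU on switch normal yes; packet loss NO
(B) DHCP scope exhaustion — interface resets NO; throughput capped below line rate NO; latency up NO; fragmentation needed ICMP NO; CPU on switch normal NO; packet loss yes
(C) MAC flapping — interface resets yes; throughput capped below line rate yes; latency up NO; fragmentation needed ICMP NO; CPU on switch normal yes; packet loss NO
(D) spanning-tree reconvergence — interface resets yes; throughput capped below line rate yes; latency up yes; fragmentation needed ICMP NO; CPU on switch normal yes; packet loss NO
(E) MTU black hole — fails on throughput capped below line rate, latency up, fragmentation needed ICMP, CPU on switch normal, packet loss (predicts latency flat, not latency up; predicts CPU on switch high, not CPU on switch normal)
Every candidate fails on at least one observation.

none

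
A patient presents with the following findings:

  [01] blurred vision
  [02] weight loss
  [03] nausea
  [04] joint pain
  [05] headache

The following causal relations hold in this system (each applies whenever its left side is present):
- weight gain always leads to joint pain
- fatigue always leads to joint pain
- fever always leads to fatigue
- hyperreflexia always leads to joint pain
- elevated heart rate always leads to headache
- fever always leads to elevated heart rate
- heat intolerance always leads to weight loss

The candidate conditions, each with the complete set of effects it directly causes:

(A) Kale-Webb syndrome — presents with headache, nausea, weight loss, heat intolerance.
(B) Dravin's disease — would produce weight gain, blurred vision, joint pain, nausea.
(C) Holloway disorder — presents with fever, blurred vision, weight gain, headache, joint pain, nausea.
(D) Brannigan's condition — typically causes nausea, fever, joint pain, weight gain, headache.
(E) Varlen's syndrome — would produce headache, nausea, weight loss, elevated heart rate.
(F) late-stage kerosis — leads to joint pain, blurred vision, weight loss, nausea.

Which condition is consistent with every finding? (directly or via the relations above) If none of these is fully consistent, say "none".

Per-candidate check:
(A) Kale-Webb syndrome — does not account for blurred vision, joint pain
(B) Dravin's disease — fails on weight loss, headache (predicts weight gain, not weight loss)
(C) Holloway disorder — blurred vision +; weight loss -; nausea +; joint pain +; headache +
(D) Brannigan's condition — blurred vision -; weight loss -; nausea +; joint pain +; headache +
(E) Varlen's syndrome — does not account for blurred vision, joint pain
(F) late-stage kerosis — does not account for headache
Every candidate fails on at least one observation.

none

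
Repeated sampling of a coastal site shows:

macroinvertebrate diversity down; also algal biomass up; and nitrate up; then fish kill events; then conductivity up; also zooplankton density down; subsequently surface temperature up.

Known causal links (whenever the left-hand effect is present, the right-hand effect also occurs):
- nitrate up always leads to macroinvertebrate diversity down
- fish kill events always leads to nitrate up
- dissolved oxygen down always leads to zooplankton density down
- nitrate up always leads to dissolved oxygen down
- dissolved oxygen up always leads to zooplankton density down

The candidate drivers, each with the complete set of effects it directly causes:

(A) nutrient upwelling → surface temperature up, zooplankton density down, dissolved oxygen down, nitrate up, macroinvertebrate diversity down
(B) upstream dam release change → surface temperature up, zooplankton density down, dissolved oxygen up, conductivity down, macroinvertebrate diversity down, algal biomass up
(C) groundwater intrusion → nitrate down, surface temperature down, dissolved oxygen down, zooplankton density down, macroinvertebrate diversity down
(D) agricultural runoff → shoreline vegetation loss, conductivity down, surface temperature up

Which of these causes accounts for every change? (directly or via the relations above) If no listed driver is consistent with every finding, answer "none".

For each candidate, compare predicted effects to what was observed:
(A) nutrient upwelling — macroinvertebrate diversity down ✓; algal biomass up ✗; nitrate up ✓; fish kill events ✗; conductivity up ✗; zooplankton density down ✓; surface temperature up ✓
(B) upstream dam release change — fails on nitrate up, fish kill events, conductivity up (predicts conductivity down, not conductivity up)
(C) groundwater intrusion — macroinvertebrate diversity down ✓; algal biomass up ✗; nitrate up ✗; fish kill events ✗; conductivity up ✗; zooplankton density down ✓; surface temperature up ✗
(D) agricultural runoff — fails on macroinvertebrate diversity down, algal biomass up, nitrate up, fish kill events, conductivity up, zooplankton density down (predicts conductivity down, not conductivity up)
None of the listed candidates fits everything.

none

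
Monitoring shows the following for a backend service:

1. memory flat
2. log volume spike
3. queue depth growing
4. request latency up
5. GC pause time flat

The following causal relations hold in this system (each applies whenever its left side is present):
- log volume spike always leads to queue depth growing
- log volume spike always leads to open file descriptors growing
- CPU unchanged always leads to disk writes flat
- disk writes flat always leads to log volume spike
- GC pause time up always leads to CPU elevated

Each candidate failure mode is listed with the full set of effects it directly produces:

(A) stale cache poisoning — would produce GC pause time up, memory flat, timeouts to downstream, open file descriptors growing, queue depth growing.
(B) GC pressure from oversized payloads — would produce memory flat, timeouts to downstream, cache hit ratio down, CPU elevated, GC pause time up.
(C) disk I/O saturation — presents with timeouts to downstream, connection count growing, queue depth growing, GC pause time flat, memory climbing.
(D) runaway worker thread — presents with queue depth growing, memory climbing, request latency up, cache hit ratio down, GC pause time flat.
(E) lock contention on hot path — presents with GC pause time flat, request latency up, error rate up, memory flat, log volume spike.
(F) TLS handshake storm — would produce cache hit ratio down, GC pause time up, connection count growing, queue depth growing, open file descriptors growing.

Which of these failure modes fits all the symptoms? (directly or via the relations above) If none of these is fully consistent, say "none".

Checking each candidate against the observations:
(A) stale cache poisoning — memory flat yes; log volume spike NO; queue depth growing yes; request latency up NO; GC pause time flat NO
(B) GC pressure from oversized payloads — fails on log volume spike, queue depth growing, request latency up, GC pause time flat (predicts GC pause time up, not GC pause time flat)
(C) disk I/O saturation — memory flat NO; log volume spike NO; queue depth growing yes; request latency up NO; GC pause time flat yes
(D) runaway worker thread — memory flat NO; log volume spike NO; queue depth growing yes; request latency up yes; GC pause time flat yes
(E) lock contention on hot path — memory flat yes; log volume spike yes; queue depth growing yes (through log volume spike → queue depth growing); request latency up yes; GC pause time flat yes
(F) TLS handshake storm — fails on memory flat, log volume spike, request latency up, GC pause time flat (predicts GC pause time up, not GC pause time flat)
(E) alone accounts for all the evidence.

E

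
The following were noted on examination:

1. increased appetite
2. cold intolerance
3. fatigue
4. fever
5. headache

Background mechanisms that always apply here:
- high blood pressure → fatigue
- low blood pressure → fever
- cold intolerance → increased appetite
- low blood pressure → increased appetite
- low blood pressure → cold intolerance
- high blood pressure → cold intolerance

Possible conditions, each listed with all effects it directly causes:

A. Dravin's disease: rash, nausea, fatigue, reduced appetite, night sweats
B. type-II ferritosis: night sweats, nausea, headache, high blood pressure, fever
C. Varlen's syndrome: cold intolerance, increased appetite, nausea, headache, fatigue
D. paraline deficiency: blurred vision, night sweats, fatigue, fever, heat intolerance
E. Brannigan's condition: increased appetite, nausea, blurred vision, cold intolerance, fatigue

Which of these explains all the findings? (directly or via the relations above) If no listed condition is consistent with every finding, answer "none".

Testing each hypothesis:
(A) Dravin's disease — fails on increased appetite, cold intolerance, fever, headache (predicts reduced appetite, not increased appetite)
(B) type-II ferritosis — increased appetite yes (by high blood pressure → cold intolerance → increased appetite); cold intolerance yes (by high blood pressure → cold intolerance); fatigue yes (by high blood pressure → fatigue); fever yes; headache yes
(C) Varlen's syndrome — does not account for fever
(D) paraline deficiency — increased appetite NO; cold intolerance NO; fatigue yes; fever yes; headache NO
(E) Brannigan's condition — does not account for fever, headache
(B) is the only candidate with no mismatches.

B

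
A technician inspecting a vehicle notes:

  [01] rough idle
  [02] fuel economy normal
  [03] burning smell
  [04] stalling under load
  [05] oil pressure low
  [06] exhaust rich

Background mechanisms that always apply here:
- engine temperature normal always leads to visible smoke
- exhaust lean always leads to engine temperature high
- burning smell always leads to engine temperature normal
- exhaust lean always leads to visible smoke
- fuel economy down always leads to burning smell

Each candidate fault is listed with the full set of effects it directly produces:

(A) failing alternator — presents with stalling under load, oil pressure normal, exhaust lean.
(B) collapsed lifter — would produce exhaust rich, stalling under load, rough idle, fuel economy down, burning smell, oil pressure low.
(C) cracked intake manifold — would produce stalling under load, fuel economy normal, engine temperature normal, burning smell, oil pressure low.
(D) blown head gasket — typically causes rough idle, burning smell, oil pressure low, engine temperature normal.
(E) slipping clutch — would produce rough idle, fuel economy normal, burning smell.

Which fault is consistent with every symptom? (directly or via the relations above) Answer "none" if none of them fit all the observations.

Per-candidate check:
(A) failing alternator — rough idle ✗; fuel economy normal ✗; burning smell ✗; stalling under load ✓; oil pressure low ✗; exhaust rich ✗
(B) collapsed lifter — rough idle ✓; fuel economy normal ✗; burning smell ✓; stalling under load ✓; oil pressure low ✓; exhaust rich ✓
(C) cracked intake manifold — rough idle ✗; fuel economy normal ✓; burning smell ✓; stalling under load ✓; oil pressure low ✓; exhaust rich ✗
(D) blown head gasket — rough idle ✓; fuel economy normal ✗; burning smell ✓; stalling under load ✗; oil pressure low ✓; exhaust rich ✗
(E) slipping clutch — rough idle ✓; fuel economy normal ✓; burning smell ✓; stalling under load ✗; oil pressure low ✗; exhaust rich ✗
No candidate is consistent with all observations.

none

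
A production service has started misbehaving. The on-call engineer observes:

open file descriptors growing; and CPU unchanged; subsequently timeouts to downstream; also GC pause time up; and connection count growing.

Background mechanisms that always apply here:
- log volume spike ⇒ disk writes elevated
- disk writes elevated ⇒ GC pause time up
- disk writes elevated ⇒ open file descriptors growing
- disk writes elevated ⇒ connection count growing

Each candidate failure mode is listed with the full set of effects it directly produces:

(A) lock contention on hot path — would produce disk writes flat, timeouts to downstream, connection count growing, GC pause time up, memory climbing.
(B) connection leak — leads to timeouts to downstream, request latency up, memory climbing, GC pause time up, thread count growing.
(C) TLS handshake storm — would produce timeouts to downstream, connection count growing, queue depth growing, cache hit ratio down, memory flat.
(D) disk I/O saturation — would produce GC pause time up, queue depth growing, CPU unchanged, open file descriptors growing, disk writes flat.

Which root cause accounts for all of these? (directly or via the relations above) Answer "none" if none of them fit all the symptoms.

Per-candidate check:
(A) lock contention on hot path — open file descriptors growing -; CPU unchanged -; timeouts to downstream +; GC pause time up +; connection count growing +
(B) connection leak — open file descriptors growing -; CPU unchanged -; timeouts to downstream +; GC pause time up +; connection count growing -
(C) TLS handshake storm — does not account for open file descriptors growing, CPU unchanged, GC pause time up
(D) disk I/O saturation — open file descriptors growing +; CPU unchanged +; timeouts to downstream -; GC pause time up +; connection count growing -
Every candidate fails on at least one observation.

none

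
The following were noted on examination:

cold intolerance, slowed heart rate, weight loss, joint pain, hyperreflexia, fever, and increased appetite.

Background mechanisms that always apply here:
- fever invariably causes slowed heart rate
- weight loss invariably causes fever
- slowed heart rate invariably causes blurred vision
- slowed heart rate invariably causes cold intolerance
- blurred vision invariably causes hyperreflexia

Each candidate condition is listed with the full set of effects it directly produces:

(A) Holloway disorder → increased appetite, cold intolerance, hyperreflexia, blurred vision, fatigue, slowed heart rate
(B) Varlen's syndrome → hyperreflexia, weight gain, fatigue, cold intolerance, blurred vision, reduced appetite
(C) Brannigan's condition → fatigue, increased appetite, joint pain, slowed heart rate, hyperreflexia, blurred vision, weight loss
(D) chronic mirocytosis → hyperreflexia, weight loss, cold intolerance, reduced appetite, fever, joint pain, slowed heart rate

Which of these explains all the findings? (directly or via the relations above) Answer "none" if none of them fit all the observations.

For each candidate, compare predicted effects to what was observed:
(A) Holloway disorder — does not account for weight loss, joint pain, fever
(B) Varlen's syndrome — cold intolerance match; slowed heart rate miss; weight loss miss; joint pain miss; hyperreflexia match; fever miss; increased appetite miss
(C) Brannigan's condition — cold intolerance match (through slowed heart rate → cold intolerance); slowed heart rate match; weight loss match; joint pain match; hyperreflexia match; fever match (through weight loss → fever); increased appetite match
(D) chronic mirocytosis — cold intolerance match; slowed heart rate match; weight loss match; joint pain match; hyperreflexia match; fever match; increased appetite miss
(C) alone accounts for all the evidence.

C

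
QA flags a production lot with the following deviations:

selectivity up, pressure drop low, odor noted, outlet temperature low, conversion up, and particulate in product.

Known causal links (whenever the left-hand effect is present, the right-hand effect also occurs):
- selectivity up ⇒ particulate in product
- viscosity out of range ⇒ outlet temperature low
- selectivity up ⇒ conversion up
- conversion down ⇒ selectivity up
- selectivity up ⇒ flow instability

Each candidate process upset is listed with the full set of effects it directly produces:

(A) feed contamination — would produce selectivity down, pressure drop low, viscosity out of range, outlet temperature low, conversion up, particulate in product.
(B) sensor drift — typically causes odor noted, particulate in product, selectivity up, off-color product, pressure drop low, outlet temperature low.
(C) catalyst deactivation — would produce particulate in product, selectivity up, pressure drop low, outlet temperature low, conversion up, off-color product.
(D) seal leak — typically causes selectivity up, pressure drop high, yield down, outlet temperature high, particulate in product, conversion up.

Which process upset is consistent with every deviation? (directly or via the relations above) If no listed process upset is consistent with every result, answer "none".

B

For each candidate, compare predicted effects to what was observed:
(A) feed contamination — selectivity up -; pressure drop low +; odor noted -; outlet temperature low +; conversion up +; particulate in product +
(B) sensor drift — accounts for every observation (conversion up through selectivity up → conversion up)
(C) catalyst deactivation — selectivity up +; pressure drop low +; odor noted -; outlet temperature low +; conversion up +; particulate in product +
(D) seal leak — selectivity up +; pressure drop low -; odor noted -; outlet temperature low -; conversion up +; particulate in product +
(B) is the only candidate with no mismatches.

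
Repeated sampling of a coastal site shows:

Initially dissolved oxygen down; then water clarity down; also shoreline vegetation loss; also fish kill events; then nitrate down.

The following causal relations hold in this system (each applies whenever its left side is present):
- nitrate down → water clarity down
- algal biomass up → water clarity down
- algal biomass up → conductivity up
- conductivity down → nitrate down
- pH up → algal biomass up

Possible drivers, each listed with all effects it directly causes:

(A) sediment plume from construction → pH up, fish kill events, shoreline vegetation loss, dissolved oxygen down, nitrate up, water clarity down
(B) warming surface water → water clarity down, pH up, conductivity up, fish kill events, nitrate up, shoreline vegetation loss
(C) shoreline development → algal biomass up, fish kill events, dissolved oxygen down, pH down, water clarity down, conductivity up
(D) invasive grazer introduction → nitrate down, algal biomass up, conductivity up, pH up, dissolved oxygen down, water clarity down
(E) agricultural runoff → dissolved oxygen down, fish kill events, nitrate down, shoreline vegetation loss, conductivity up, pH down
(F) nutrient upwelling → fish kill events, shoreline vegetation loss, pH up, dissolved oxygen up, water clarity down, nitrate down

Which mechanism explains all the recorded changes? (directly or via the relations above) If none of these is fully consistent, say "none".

For each candidate, compare predicted effects to what was observed:
(A) sediment plume from construction — fails on nitrate down (predicts nitrate up, not nitrate down)
(B) warming surface water — dissolved oxygen down miss; water clarity down match; shoreline vegetation loss match; fish kill events match; nitrate down miss
(C) shoreline development — does not account for shoreline vegetation loss, nitrate down
(D) invasive grazer introduction — does not account for shoreline vegetation loss, fish kill events
(E) agricultural runoff — dissolved oxygen down match; water clarity down match (by nitrate down → water clarity down); shoreline vegetation loss match; fish kill events match; nitrate down match
(F) nutrient upwelling — fails on dissolved oxygen down (predicts dissolved oxygen up, not dissolved oxygen down)
(E) alone accounts for all the evidence.

E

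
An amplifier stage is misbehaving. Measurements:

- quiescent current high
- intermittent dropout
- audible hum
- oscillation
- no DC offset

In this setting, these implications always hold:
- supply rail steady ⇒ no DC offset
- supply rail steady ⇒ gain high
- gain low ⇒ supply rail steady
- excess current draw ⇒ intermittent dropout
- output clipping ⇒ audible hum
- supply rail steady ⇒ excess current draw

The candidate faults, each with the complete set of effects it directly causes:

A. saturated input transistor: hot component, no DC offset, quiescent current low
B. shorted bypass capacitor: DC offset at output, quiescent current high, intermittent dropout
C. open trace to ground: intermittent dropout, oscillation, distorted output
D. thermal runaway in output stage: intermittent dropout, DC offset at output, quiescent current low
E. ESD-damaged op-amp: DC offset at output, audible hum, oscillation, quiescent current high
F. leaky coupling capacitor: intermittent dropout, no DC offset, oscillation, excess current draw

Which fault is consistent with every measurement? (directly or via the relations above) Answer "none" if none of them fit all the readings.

Per-candidate check:
(A) saturated input transistor — fails on quiescent current high, intermittent dropout, audible hum, oscillation (predicts quiescent current low, not quiescent current high)
(B) shorted bypass capacitor — fails on audible hum, oscillation, no DC offset (predicts DC offset at output, not no DC offset)
(C) open trace to ground — quiescent current high ✗; intermittent dropout ✓; audible hum ✗; oscillation ✓; no DC offset ✗
(D) thermal runaway in output stage — quiescent current high ✗; intermittent dropout ✓; audible hum ✗; oscillation ✗; no DC offset ✗
(E) ESD-damaged op-amp — fails on intermittent dropout, no DC offset (predicts DC offset at output, not no DC offset)
(F) leaky coupling capacitor — does not account for quiescent current high, audible hum
Every candidate fails on at least one observation.

none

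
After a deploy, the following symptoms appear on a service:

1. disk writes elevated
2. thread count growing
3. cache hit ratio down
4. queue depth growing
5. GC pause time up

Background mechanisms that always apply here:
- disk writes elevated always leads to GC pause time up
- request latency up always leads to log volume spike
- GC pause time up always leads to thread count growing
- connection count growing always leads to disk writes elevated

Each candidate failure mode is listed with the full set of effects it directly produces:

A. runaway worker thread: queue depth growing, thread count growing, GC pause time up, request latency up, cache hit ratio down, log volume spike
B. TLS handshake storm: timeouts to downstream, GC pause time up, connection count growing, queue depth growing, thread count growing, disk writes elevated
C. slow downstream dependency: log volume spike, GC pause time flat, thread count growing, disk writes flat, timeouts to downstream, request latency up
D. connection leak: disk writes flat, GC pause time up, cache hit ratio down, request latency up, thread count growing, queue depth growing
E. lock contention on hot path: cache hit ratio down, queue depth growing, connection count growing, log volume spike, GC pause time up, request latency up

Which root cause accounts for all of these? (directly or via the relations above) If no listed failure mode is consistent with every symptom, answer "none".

E

Checking each candidate against the observations:
(A) runaway worker thread — disk writes elevated ✗; thread count growing ✓; cache hit ratio down ✓; queue depth growing ✓; GC pause time up ✓
(B) TLS handshake storm — does not account for cache hit ratio down
(C) slow downstream dependency — fails on disk writes elevated, cache hit ratio down, queue depth growing, GC pause time up (predicts disk writes flat, not disk writes elevated; predicts GC pause time flat, not GC pause time up)
(D) connection leak — disk writes elevated ✗; thread count growing ✓; cache hit ratio down ✓; queue depth growing ✓; GC pause time up ✓
(E) lock contention on hot path — disk writes elevated ✓ (by connection count growing → disk writes elevated); thread count growing ✓ (by GC pause time up → thread count growing); cache hit ratio down ✓; queue depth growing ✓; GC pause time up ✓
Only (E) is consistent with every observation.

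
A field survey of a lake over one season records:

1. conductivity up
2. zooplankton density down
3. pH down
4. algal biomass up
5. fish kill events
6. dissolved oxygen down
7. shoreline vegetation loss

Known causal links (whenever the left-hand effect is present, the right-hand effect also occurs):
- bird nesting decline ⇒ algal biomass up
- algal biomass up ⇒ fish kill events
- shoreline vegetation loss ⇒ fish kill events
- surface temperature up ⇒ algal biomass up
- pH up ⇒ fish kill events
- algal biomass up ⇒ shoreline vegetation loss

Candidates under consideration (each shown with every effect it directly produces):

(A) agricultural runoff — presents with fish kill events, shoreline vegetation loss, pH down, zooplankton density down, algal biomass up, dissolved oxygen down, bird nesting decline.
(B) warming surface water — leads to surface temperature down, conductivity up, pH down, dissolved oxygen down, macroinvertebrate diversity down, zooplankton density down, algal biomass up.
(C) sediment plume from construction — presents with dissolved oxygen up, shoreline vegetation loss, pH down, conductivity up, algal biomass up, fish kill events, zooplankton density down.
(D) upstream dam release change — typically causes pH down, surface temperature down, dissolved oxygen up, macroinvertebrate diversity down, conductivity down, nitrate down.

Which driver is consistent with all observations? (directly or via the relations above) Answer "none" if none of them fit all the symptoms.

B

Testing each hypothesis:
(A) agricultural runoff — does not account for conductivity up
(B) warming surface water — conductivity up match; zooplankton density down match; pH down match; algal biomass up match; fish kill events match (by algal biomass up → fish kill events); dissolved oxygen down match; shoreline vegetation loss match (by algal biomass up → shoreline vegetation loss)
(C) sediment plume from construction — fails on dissolved oxygen down (predicts dissolved oxygen up, not dissolved oxygen down)
(D) upstream dam release change — conductivity up miss; zooplankton density down miss; pH down match; algal biomass up miss; fish kill events miss; dissolved oxygen down miss; shoreline vegetation loss miss
Only (B) is consistent with every observation.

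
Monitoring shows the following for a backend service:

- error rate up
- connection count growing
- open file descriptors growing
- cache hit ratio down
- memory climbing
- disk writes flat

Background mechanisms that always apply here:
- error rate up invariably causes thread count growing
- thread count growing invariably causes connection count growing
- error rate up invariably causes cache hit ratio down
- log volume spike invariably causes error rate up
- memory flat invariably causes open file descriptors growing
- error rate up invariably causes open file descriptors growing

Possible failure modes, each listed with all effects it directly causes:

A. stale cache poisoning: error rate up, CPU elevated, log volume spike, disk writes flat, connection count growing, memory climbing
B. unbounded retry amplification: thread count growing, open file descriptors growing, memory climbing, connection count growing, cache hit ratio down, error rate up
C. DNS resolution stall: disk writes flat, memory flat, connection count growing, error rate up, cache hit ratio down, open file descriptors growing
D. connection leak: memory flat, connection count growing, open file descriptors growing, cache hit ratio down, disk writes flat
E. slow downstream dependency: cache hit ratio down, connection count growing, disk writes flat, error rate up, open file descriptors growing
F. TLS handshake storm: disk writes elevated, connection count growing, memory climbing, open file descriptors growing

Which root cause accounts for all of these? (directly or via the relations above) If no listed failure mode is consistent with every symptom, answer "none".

A

Checking each candidate against the observations:
(A) stale cache poisoning — error rate up yes; connection count growing yes; open file descriptors growing yes (through error rate up → open file descriptors growing); cache hit ratio down yes (through error rate up → cache hit ratio down); memory climbing yes; disk writes flat yes
(B) unbounded retry amplification — does not account for disk writes flat
(C) DNS resolution stall — error rate up yes; connection count growing yes; open file descriptors growing yes; cache hit ratio down yes; memory climbing NO; disk writes flat yes
(D) connection leak — error rate up NO; connection count growing yes; open file descriptors growing yes; cache hit ratio down yes; memory climbing NO; disk writes flat yes
(E) slow downstream dependency — does not account for memory climbing
(F) TLS handshake storm — fails on error rate up, cache hit ratio down, disk writes flat (predicts disk writes elevated, not disk writes flat)
(A) alone accounts for all the evidence.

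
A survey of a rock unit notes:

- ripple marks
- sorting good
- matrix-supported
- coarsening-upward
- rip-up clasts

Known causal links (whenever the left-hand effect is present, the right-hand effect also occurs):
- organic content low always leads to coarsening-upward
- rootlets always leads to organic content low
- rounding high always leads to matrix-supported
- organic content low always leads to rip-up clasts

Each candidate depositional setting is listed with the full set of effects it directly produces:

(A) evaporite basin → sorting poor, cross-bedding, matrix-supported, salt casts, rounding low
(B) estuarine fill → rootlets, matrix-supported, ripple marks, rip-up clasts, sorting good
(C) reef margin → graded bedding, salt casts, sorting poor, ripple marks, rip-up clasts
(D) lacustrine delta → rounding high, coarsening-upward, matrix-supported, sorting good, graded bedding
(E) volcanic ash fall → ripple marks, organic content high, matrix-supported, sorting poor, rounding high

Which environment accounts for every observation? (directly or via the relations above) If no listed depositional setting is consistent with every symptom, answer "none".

Checking each candidate against the observations:
(A) evaporite basin — ripple marks NO; sorting good NO; matrix-supported yes; coarsening-upward NO; rip-up clasts NO
(B) estuarine fill — ripple marks yes; sorting good yes; matrix-supported yes; coarsening-upward yes (by rootlets → organic content low → coarsening-upward); rip-up clasts yes
(C) reef margin — fails on sorting good, matrix-supported, coarsening-upward (predicts sorting poor, not sorting good)
(D) lacustrine delta — ripple marks NO; sorting good yes; matrix-supported yes; coarsening-upward yes; rip-up clasts NO
(E) volcanic ash fall — fails on sorting good, coarsening-upward, rip-up clasts (predicts sorting poor, not sorting good)
(B) alone accounts for all the evidence.

B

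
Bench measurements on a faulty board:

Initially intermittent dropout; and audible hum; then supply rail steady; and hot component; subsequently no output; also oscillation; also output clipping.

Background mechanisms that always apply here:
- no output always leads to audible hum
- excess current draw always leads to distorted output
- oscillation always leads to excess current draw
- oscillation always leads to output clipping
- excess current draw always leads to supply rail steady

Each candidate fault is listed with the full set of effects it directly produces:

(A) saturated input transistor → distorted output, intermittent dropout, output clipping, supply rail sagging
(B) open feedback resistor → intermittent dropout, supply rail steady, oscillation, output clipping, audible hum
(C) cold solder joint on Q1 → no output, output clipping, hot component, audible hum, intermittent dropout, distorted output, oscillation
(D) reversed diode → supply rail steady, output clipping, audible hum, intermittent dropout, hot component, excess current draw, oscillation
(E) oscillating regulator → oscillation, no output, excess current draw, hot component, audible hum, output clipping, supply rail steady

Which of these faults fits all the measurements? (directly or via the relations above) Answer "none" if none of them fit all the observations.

Testing each hypothesis:
(A) saturated input transistor — intermittent dropout yes; audible hum NO; supply rail steady NO; hot component NO; no output NO; oscillation NO; output clipping yes
(B) open feedback resistor — does not account for hot component, no output
(C) cold solder joint on Q1 — intermittent dropout yes; audible hum yes; supply rail steady yes (by oscillation → excess current draw → supply rail steady); hot component yes; no output yes; oscillation yes; output clipping yes
(D) reversed diode — intermittent dropout yes; audible hum yes; supply rail steady yes; hot component yes; no output NO; oscillation yes; output clipping yes
(E) oscillating regulator — intermittent dropout NO; audible hum yes; supply rail steady yes; hot component yes; no output yes; oscillation yes; output clipping yes
(C) alone accounts for all the evidence.

C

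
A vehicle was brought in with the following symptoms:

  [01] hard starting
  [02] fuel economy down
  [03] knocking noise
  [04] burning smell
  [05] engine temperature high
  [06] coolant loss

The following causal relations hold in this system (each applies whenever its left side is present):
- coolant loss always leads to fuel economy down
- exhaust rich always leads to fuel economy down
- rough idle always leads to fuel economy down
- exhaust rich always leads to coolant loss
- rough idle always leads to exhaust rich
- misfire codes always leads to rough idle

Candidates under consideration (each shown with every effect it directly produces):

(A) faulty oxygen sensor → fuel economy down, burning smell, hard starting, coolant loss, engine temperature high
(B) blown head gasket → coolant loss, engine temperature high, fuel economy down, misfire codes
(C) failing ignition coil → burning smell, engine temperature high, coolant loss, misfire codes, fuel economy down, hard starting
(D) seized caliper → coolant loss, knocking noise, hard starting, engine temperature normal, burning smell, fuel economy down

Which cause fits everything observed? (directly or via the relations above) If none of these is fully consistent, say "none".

none

For each candidate, compare predicted effects to what was observed:
(A) faulty oxygen sensor — hard starting match; fuel economy down match; knocking noise miss; burning smell match; engine temperature high match; coolant loss match
(B) blown head gasket — hard starting miss; fuel economy down match; knocking noise miss; burning smell miss; engine temperature high match; coolant loss match
(C) failing ignition coil — hard starting match; fuel economy down match; knocking noise miss; burning smell match; engine temperature high match; coolant loss match
(D) seized caliper — fails on engine temperature high (predicts engine temperature normal, not engine temperature high)
No candidate is consistent with all observations.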